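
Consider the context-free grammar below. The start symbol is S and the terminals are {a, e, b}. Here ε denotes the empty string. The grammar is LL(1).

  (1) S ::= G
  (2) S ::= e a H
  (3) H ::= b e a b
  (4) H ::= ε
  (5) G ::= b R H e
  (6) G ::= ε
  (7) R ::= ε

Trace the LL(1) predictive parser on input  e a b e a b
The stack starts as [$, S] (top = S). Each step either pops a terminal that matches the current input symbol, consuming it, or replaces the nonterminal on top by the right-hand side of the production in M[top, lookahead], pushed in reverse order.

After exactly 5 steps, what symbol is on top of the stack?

step 1: stack=$ S  input=e a b e a b $  — expand S ::= e a H
step 2: stack=$ H a e  input=e a b e a b $  — match e
step 3: stack=$ H a  input=a b e a b $  — match a
step 4: stack=$ H  input=b e a b $  — expand H ::= b e a b
step 5: stack=$ b a e b  input=b e a b $  — match b
Stack after step 5: $ b a e (top = e).

e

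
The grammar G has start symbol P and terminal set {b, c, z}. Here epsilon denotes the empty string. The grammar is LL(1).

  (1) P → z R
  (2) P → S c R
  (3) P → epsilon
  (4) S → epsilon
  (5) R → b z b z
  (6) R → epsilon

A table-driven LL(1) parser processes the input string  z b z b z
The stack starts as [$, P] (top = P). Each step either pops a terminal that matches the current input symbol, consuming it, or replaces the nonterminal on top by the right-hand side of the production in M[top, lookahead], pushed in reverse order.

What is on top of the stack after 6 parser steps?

step 1: stack=$ P  input=z b z b z $  — expand P → z R
step 2: stack=$ R z  input=z b z b z $  — match z
step 3: stack=$ R  input=b z b z $  — expand R → b z b z
step 4: stack=$ z b z b  input=b z b z $  — match b
step 5: stack=$ z b z  input=z b z $  — match z
step 6: stack=$ z b  input=b z $  — match b
Stack after step 6: $ z (top = z).

z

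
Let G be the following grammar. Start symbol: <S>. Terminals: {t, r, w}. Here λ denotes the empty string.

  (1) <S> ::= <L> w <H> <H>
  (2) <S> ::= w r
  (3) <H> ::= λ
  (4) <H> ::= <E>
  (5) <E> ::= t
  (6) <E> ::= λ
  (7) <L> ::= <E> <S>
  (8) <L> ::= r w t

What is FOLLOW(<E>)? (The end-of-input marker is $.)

FIRST(<E>) = {λ, t}
FIRST(<H>) = {λ, t}  (via <E>)
FIRST(<S>) = {r, t, w}  (via <L> w <H> <H>)
FIRST(<L>) = {r, t, w}  (via <E> <S>)
FOLLOW(<S>) includes $ since <S> is the start symbol.
FOLLOW(<L>): in <S>::=<L> w <H> <H>, <L> is followed by w <H> <H> with FIRST {w}. Thus FOLLOW(<L>) = {w}.
FOLLOW(<S>): in <L>::=<E> <S>, the suffix after <S> is empty, so FOLLOW(<S>) ⊇ FOLLOW(<L>) = {w}. Thus FOLLOW(<S>) = {$, w}.
FOLLOW(<H>): in <S>::=<L> w <H> <H> (occurrence 1), <H> is followed by <H> with FIRST {λ, t}; in <S>::=<L> w <H> <H> (occurrence 1), the suffix after <H> is nullable, so FOLLOW(<H>) ⊇ FOLLOW(<S>) = {$, w}; in <S>::=<L> w <H> <H> (occurrence 2), the suffix after <H> is empty, so FOLLOW(<H>) ⊇ FOLLOW(<S>) = {$, w}. Thus FOLLOW(<H>) = {$, t, w}.
FOLLOW(<E>): in <H>::=<E>, the suffix after <E> is empty, so FOLLOW(<E>) ⊇ FOLLOW(<H>) = {$, t, w}; in <L>::=<E> <S>, <E> is followed by <S> with FIRST {r, t, w}. Thus FOLLOW(<E>) = {$, r, t, w}.

{$, r, t, w}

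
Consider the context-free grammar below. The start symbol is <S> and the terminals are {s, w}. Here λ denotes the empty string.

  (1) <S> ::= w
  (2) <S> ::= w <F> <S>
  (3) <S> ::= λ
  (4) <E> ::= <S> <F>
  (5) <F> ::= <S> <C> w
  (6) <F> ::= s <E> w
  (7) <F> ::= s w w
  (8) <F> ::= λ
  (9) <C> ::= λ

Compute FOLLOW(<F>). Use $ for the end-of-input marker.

{$, s, w}

FIRST(<S>): from <S>::=w we get {w}; from <S>::=w <F> <S> we get {w}; from <S>::=λ we get {λ}. So FIRST(<S>) = {λ, w}.
FIRST(<C>): from <C>::=λ we get {λ}. So FIRST(<C>) = {λ}.
FIRST(<F>): from <F>::=<S> <C> w we get {w}; from <F>::=s <E> w we get {s}; from <F>::=s w w we get {s}; from <F>::=λ we get {λ}. So FIRST(<F>) = {λ, s, w}.
FIRST(<E>): from <E>::=<S> <F> we get {λ, s, w}. So FIRST(<E>) = {λ, s, w}.
FOLLOW(<S>) includes $ since <S> is the start symbol.
FOLLOW(<E>): in <F>::=s <E> w, <E> is followed by w with FIRST {w}. Thus FOLLOW(<E>) = {w}.
FOLLOW(<S>): in <S>::=w <F> <S>, the suffix after <S> is empty (adds nothing new); in <E>::=<S> <F>, <S> is followed by <F> with FIRST {λ, s, w}; in <E>::=<S> <F>, the suffix after <S> is nullable, so FOLLOW(<S>) ⊇ FOLLOW(<E>) = {w}; in <F>::=<S> <C> w, <S> is followed by <C> w with FIRST {w}. Thus FOLLOW(<S>) = {$, s, w}.
FOLLOW(<F>): in <S>::=w <F> <S>, <F> is followed by <S> with FIRST {λ, w}; in <S>::=w <F> <S>, the suffix after <F> is nullable, so FOLLOW(<F>) ⊇ FOLLOW(<S>) = {$, s, w}; in <E>::=<S> <F>, the suffix after <F> is empty, so FOLLOW(<F>) ⊇ FOLLOW(<E>) = {w}. Thus FOLLOW(<F>) = {$, s, w}.
FOLLOW(<C>): in <F>::=<S> <C> w, <C> is followed by w with FIRST {w}. Thus FOLLOW(<C>) = {w}.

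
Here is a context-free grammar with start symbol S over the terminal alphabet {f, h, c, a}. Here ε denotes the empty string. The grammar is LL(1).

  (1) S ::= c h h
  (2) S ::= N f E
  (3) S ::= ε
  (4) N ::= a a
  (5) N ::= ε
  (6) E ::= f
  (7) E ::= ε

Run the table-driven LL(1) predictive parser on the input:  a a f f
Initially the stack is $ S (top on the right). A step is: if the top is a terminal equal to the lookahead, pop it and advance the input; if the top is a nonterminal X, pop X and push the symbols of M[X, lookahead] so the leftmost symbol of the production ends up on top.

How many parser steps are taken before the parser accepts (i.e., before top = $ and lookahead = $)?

step 1: stack=$ S  input=a a f f $  — expand S ::= N f E
step 2: stack=$ E f N  input=a a f f $  — expand N ::= a a
step 3: stack=$ E f a a  input=a a f f $  — match a
step 4: stack=$ E f a  input=a f f $  — match a
step 5: stack=$ E f  input=f f $  — match f
step 6: stack=$ E  input=f $  — expand E ::= f
step 7: stack=$ f  input=f $  — match f
Accept reached after 7 steps.

7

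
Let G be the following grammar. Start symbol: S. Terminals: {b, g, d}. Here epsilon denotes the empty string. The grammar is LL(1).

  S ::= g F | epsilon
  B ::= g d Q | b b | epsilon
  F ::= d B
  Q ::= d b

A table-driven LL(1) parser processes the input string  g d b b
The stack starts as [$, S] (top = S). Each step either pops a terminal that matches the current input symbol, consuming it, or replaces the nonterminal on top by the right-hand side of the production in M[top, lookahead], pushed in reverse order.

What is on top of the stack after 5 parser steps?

step 1: stack=$ S  input=g d b b $  — expand S ::= g F
step 2: stack=$ F g  input=g d b b $  — match g
step 3: stack=$ F  input=d b b $  — expand F ::= d B
step 4: stack=$ B d  input=d b b $  — match d
step 5: stack=$ B  input=b b $  — expand B ::= b b
Stack after step 5: $ b b (top = b).

b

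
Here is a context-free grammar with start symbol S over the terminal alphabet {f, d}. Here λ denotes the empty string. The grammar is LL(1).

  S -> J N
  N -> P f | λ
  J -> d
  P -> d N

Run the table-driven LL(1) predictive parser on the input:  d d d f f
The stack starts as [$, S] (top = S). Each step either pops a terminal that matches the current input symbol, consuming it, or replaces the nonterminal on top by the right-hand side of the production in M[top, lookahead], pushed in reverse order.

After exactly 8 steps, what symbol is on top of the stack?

step 1: stack=$ S  input=d d d f f $  — expand S -> J N
step 2: stack=$ N J  input=d d d f f $  — expand J -> d
step 3: stack=$ N d  input=d d d f f $  — match d
step 4: stack=$ N  input=d d f f $  — expand N -> P f
step 5: stack=$ f P  input=d d f f $  — expand P -> d N
step 6: stack=$ f N d  input=d d f f $  — match d
step 7: stack=$ f N  input=d f f $  — expand N -> P f
step 8: stack=$ f f P  input=d f f $  — expand P -> d N
Stack after step 8: $ f f N d (top = d).

d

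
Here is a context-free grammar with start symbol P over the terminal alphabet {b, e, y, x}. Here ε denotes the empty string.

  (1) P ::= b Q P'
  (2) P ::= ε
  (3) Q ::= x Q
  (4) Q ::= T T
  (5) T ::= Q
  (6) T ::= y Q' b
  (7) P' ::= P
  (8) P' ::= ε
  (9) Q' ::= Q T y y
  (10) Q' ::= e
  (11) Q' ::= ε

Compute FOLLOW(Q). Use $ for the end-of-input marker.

{$, b, x, y}

FIRST(P) = {ε, b}
FIRST(P') = {ε, b}  (via P)
FIRST(Q) = {x, y}  (via T T)
FIRST(T) = {x, y}  (via Q)
FIRST(Q') = {ε, e, x, y}  (via Q T y y)
FOLLOW(P) includes $ since P is the start symbol.
FOLLOW(Q'): in T::=y Q' b, Q' is followed by b with FIRST {b}. Thus FOLLOW(Q') = {b}.
FOLLOW(P): in P'::=P, the suffix after P is empty, so FOLLOW(P) ⊇ FOLLOW(P') = {$}. Thus FOLLOW(P) = {$}.
FOLLOW(P'): in P::=b Q P', the suffix after P' is empty, so FOLLOW(P') ⊇ FOLLOW(P) = {$}. Thus FOLLOW(P') = {$}.
FOLLOW(Q): in P::=b Q P', Q is followed by P' with FIRST {ε, b}; in P::=b Q P', the suffix after Q is nullable, so FOLLOW(Q) ⊇ FOLLOW(P) = {$}; in Q::=x Q, the suffix after Q is empty (adds nothing new); in T::=Q, the suffix after Q is empty, so FOLLOW(Q) ⊇ FOLLOW(T) = {$, b, x, y}; in Q'::=Q T y y, Q is followed by T y y with FIRST {x, y}. Thus FOLLOW(Q) = {$, b, x, y}.
FOLLOW(T): in Q::=T T (occurrence 1), T is followed by T with FIRST {x, y}; in Q::=T T (occurrence 2), the suffix after T is empty, so FOLLOW(T) ⊇ FOLLOW(Q) = {$, b, x, y}; in Q'::=Q T y y, T is followed by y y with FIRST {y}. Thus FOLLOW(T) = {$, b, x, y}.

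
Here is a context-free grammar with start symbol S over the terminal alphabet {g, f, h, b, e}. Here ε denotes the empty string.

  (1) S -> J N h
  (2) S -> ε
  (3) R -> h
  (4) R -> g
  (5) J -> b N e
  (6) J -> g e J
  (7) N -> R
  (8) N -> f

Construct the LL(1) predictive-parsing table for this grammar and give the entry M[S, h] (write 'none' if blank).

FIRST(R) = {g, h}
FIRST(J) = {b, g}
FIRST(S) = {ε, b, g}  (via J N h)
FIRST(N) = {f, g, h}  (via R)
FOLLOW(S) includes $ since S is the start symbol.
FOLLOW(S): S appears on no right-hand side. Thus FOLLOW(S) = {$}.
For S -> J N h: FIRST(J N h) = {b, g}, so it goes in M[S, t] for t ∈ {b, g}.
For S -> ε: FIRST(ε) = {ε}, so it goes in M[S, t] for t ∈ {}; since ε ∈ FIRST, also for every t ∈ FOLLOW(S) = {$}.
None of these place a production in M[S, h].

none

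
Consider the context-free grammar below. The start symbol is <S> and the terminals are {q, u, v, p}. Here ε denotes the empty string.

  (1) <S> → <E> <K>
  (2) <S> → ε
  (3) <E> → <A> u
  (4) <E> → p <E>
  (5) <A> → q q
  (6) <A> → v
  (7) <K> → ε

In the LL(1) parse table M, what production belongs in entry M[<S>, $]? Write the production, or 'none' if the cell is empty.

FIRST(<A>): from <A>→q q we get {q}; from <A>→v we get {v}. So FIRST(<A>) = {q, v}.
FIRST(<K>): from <K>→ε we get {ε}. So FIRST(<K>) = {ε}.
FIRST(<E>): from <E>→<A> u we get {q, v}; from <E>→p <E> we get {p}. So FIRST(<E>) = {p, q, v}.
FIRST(<S>): from <S>→<E> <K> we get {p, q, v}; from <S>→ε we get {ε}. So FIRST(<S>) = {ε, p, q, v}.
FOLLOW(<S>) includes $ since <S> is the start symbol.
FOLLOW(<S>): <S> appears on no right-hand side. Thus FOLLOW(<S>) = {$}.
For <S> → <E> <K>: FIRST(<E> <K>) = {p, q, v}, so it goes in M[<S>, t] for t ∈ {p, q, v}.
For <S> → ε: FIRST(ε) = {ε}, so it goes in M[<S>, t] for t ∈ {}; since ε ∈ FIRST, also for every t ∈ FOLLOW(<S>) = {$}.

<S> → ε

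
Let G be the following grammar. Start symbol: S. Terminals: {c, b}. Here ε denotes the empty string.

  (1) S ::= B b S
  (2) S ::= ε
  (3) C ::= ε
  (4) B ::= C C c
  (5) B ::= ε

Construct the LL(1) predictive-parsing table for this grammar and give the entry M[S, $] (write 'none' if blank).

S ::= ε

FIRST(C) = {ε}
FIRST(B) = {ε, c}  (via C C c)
FIRST(S) = {ε, b, c}  (via B b S)
FOLLOW(S) includes $ since S is the start symbol.
FOLLOW(S): in S::=B b S, the suffix after S is empty (adds nothing new). Thus FOLLOW(S) = {$}.
For S ::= B b S: FIRST(B b S) = {b, c}, so it goes in M[S, t] for t ∈ {b, c}.
For S ::= ε: FIRST(ε) = {ε}, so it goes in M[S, t] for t ∈ {}; since ε ∈ FIRST, also for every t ∈ FOLLOW(S) = {$}.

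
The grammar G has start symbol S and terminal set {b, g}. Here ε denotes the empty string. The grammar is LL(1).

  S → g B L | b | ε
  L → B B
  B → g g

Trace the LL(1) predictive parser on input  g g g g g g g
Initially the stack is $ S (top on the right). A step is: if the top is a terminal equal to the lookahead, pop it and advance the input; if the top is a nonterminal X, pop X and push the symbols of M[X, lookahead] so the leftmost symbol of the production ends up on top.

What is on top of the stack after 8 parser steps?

g

     Stack    Input            Action
  1  $ S      g g g g g g g $  expand S → g B L
  2  $ L B g  g g g g g g g $  match g
  3  $ L B    g g g g g g $    expand B → g g
  4  $ L g g  g g g g g g $    match g
  5  $ L g    g g g g g $      match g
  6  $ L      g g g g $        expand L → B B
  7  $ B B    g g g g $        expand B → g g
  8  $ B g g  g g g g $        match g
Stack after step 8: $ B g (top = g).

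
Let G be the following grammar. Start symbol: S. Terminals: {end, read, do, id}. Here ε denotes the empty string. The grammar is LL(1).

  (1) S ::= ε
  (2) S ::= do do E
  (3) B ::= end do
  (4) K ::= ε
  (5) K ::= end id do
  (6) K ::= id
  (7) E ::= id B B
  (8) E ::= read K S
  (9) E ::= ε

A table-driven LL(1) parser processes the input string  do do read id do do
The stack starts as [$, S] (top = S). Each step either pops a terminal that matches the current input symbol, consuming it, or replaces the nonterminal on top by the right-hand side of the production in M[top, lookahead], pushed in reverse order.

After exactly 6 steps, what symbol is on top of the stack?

step 1: stack=$ S  input=do do read id do do $  — expand S ::= do do E
step 2: stack=$ E do do  input=do do read id do do $  — match do
step 3: stack=$ E do  input=do read id do do $  — match do
step 4: stack=$ E  input=read id do do $  — expand E ::= read K S
step 5: stack=$ S K read  input=read id do do $  — match read
step 6: stack=$ S K  input=id do do $  — expand K ::= id
Stack after step 6: $ S id (top = id).

id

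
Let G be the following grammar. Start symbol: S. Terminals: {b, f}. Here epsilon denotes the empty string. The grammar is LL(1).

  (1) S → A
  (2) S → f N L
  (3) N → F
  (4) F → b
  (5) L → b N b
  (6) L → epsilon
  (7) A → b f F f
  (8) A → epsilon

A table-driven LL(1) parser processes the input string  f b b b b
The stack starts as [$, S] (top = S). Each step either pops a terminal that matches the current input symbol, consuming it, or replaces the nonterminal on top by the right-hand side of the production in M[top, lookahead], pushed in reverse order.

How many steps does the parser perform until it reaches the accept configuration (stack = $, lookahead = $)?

11

      Stack    Input        Action
   1  $ S      f b b b b $  expand S → f N L
   2  $ L N f  f b b b b $  match f
   3  $ L N    b b b b $    expand N → F
   4  $ L F    b b b b $    expand F → b
   5  $ L b    b b b b $    match b
   6  $ L      b b b $      expand L → b N b
   7  $ b N b  b b b $      match b
   8  $ b N    b b $        expand N → F
   9  $ b F    b b $        expand F → b
  10  $ b b    b b $        match b
  11  $ b      b $          match b
Accept reached after 11 steps.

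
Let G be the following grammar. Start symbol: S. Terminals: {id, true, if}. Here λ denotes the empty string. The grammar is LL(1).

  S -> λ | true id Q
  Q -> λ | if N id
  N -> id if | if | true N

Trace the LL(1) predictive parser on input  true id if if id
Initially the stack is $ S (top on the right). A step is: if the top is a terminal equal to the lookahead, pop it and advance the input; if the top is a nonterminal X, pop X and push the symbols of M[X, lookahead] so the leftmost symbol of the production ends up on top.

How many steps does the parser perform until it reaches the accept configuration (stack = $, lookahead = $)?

8

     Stack        Input               Action
  1  $ S          true id if if id $  expand S -> true id Q
  2  $ Q id true  true id if if id $  match true
  3  $ Q id       id if if id $       match id
  4  $ Q          if if id $          expand Q -> if N id
  5  $ id N if    if if id $          match if
  6  $ id N       if id $             expand N -> if
  7  $ id if      if id $             match if
  8  $ id         id $                match id
Accept reached after 8 steps.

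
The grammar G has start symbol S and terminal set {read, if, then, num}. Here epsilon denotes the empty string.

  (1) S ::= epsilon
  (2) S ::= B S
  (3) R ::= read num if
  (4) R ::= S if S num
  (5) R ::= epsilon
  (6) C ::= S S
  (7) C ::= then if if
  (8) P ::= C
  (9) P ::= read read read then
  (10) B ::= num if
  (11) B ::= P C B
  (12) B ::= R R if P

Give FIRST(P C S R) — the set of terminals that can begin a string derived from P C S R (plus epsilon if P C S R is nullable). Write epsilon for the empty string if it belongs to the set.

FIRST(S): from S::=epsilon we get {epsilon}; from S::=B S we get {if, num, read, then}. So FIRST(S) = {epsilon, if, num, read, then}.
FIRST(R): from R::=read num if we get {read}; from R::=S if S num we get {if, num, read, then}; from R::=epsilon we get {epsilon}. So FIRST(R) = {epsilon, if, num, read, then}.
FIRST(C): from C::=S S we get {epsilon, if, num, read, then}; from C::=then if if we get {then}. So FIRST(C) = {epsilon, if, num, read, then}.
FIRST(P): from P::=C we get {epsilon, if, num, read, then}; from P::=read read read then we get {read}. So FIRST(P) = {epsilon, if, num, read, then}.
FIRST(B): from B::=num if we get {num}; from B::=P C B we get {if, num, read, then}; from B::=R R if P we get {if, num, read, then}. So FIRST(B) = {if, num, read, then}.
FIRST(P C S R): take FIRST of each symbol in turn, carrying on past any symbol whose FIRST contains epsilon; result {epsilon, if, num, read, then}.

{epsilon, if, num, read, then}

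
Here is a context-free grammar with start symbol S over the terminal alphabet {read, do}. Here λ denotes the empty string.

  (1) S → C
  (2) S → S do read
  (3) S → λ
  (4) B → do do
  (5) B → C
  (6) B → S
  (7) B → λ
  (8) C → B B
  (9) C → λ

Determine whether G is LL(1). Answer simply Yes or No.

FIRST(S) = {λ, do}
FIRST(B) = {λ, do}
FIRST(C) = {λ, do}
FOLLOW(S) = {$, do}
FOLLOW(B) = {$, do}
FOLLOW(C) = {$, do}
Cell M[B, $] receives both B → C and B → S and B → λ — the grammar is not LL(1).

No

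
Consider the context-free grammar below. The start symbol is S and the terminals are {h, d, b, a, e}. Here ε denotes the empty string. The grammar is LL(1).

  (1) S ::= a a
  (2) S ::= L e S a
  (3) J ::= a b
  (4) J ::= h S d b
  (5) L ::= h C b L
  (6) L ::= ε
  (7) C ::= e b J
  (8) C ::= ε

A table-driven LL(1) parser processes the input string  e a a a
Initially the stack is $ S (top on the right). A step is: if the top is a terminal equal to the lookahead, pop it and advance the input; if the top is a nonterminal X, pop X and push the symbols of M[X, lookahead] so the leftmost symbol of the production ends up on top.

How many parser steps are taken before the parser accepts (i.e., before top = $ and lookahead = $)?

     Stack      Input      Action
  1  $ S        e a a a $  expand S ::= L e S a
  2  $ a S e L  e a a a $  expand L ::= ε
  3  $ a S e    e a a a $  match e
  4  $ a S      a a a $    expand S ::= a a
  5  $ a a a    a a a $    match a
  6  $ a a      a a $      match a
  7  $ a        a $        match a
Accept reached after 7 steps.

7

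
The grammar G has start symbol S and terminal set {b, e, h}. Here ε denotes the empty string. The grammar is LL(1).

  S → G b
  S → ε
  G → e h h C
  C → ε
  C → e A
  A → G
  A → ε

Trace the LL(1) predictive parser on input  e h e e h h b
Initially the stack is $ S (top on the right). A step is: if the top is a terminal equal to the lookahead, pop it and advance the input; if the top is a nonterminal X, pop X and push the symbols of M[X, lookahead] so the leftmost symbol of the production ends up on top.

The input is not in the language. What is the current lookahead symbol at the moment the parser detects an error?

step 1: stack=$ S  input=e h e e h h b $  — expand S → G b
step 2: stack=$ b G  input=e h e e h h b $  — expand G → e h h C
step 3: stack=$ b C h h e  input=e h e e h h b $  — match e
step 4: stack=$ b C h h  input=h e e h h b $  — match h
step 5: stack=$ b C h  input=e e h h b $  — error: top is terminal h but lookahead is e

e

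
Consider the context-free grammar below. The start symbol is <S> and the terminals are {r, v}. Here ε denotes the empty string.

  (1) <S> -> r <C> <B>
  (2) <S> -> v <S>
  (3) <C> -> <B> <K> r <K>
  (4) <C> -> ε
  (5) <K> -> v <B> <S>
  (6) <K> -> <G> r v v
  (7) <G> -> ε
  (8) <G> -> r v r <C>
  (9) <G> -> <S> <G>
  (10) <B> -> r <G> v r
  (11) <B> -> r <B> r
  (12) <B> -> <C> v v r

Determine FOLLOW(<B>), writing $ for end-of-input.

FIRST(<S>) = {r, v}
FIRST(<G>) = {ε, r, v}  (via <S> <G>)
FIRST(<K>) = {r, v}  (via <G> r v v)
FIRST(<C>) = {ε, r, v}  (via <B> <K> r <K>)
FIRST(<B>) = {r, v}  (via <C> v v r)
FOLLOW(<S>) includes $ since <S> is the start symbol.
FOLLOW(<G>): in <K>-><G> r v v, <G> is followed by r v v with FIRST {r}; in <G>-><S> <G>, the suffix after <G> is empty (adds nothing new); in <B>->r <G> v r, <G> is followed by v r with FIRST {v}. Thus FOLLOW(<G>) = {r, v}.
FOLLOW(<C>): in <S>->r <C> <B>, <C> is followed by <B> with FIRST {r, v}; in <G>->r v r <C>, the suffix after <C> is empty, so FOLLOW(<C>) ⊇ FOLLOW(<G>) = {r, v}; in <B>-><C> v v r, <C> is followed by v v r with FIRST {v}. Thus FOLLOW(<C>) = {r, v}.
FOLLOW(<K>): in <C>-><B> <K> r <K> (occurrence 1), <K> is followed by r <K> with FIRST {r}; in <C>-><B> <K> r <K> (occurrence 2), the suffix after <K> is empty, so FOLLOW(<K>) ⊇ FOLLOW(<C>) = {r, v}. Thus FOLLOW(<K>) = {r, v}.
FOLLOW(<S>): in <S>->v <S>, the suffix after <S> is empty (adds nothing new); in <K>->v <B> <S>, the suffix after <S> is empty, so FOLLOW(<S>) ⊇ FOLLOW(<K>) = {r, v}; in <G>-><S> <G>, <S> is followed by <G> with FIRST {ε, r, v}; in <G>-><S> <G>, the suffix after <S> is nullable, so FOLLOW(<S>) ⊇ FOLLOW(<G>) = {r, v}. Thus FOLLOW(<S>) = {$, r, v}.
FOLLOW(<B>): in <S>->r <C> <B>, the suffix after <B> is empty, so FOLLOW(<B>) ⊇ FOLLOW(<S>) = {$, r, v}; in <C>-><B> <K> r <K>, <B> is followed by <K> r <K> with FIRST {r, v}; in <K>->v <B> <S>, <B> is followed by <S> with FIRST {r, v}; in <B>->r <B> r, <B> is followed by r with FIRST {r}. Thus FOLLOW(<B>) = {$, r, v}.

{$, r, v}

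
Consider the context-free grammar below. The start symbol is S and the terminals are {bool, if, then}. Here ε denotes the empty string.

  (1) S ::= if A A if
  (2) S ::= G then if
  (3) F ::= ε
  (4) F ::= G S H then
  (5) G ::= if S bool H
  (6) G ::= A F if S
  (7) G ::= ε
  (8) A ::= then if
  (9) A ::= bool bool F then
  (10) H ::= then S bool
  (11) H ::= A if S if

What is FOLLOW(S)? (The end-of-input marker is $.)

{$, bool, if, then}

FIRST(A): from A::=then if we get {then}; from A::=bool bool F then we get {bool}. So FIRST(A) = {bool, then}.
FIRST(G): from G::=if S bool H we get {if}; from G::=A F if S we get {bool, then}; from G::=ε we get {ε}. So FIRST(G) = {ε, bool, if, then}.
FIRST(H): from H::=then S bool we get {then}; from H::=A if S if we get {bool, then}. So FIRST(H) = {bool, then}.
FIRST(S): from S::=if A A if we get {if}; from S::=G then if we get {bool, if, then}. So FIRST(S) = {bool, if, then}.
FIRST(F): from F::=ε we get {ε}; from F::=G S H then we get {bool, if, then}. So FIRST(F) = {ε, bool, if, then}.
FOLLOW(S) includes $ since S is the start symbol.
FOLLOW(F): in G::=A F if S, F is followed by if S with FIRST {if}; in A::=bool bool F then, F is followed by then with FIRST {then}. Thus FOLLOW(F) = {if, then}.
FOLLOW(G): in S::=G then if, G is followed by then if with FIRST {then}; in F::=G S H then, G is followed by S H then with FIRST {bool, if, then}. Thus FOLLOW(G) = {bool, if, then}.
FOLLOW(S): in F::=G S H then, S is followed by H then with FIRST {bool, then}; in G::=if S bool H, S is followed by bool H with FIRST {bool}; in G::=A F if S, the suffix after S is empty, so FOLLOW(S) ⊇ FOLLOW(G) = {bool, if, then}; in H::=then S bool, S is followed by bool with FIRST {bool}; in H::=A if S if, S is followed by if with FIRST {if}. Thus FOLLOW(S) = {$, bool, if, then}.
FOLLOW(A): in S::=if A A if (occurrence 1), A is followed by A if with FIRST {bool, then}; in S::=if A A if (occurrence 2), A is followed by if with FIRST {if}; in G::=A F if S, A is followed by F if S with FIRST {bool, if, then}; in H::=A if S if, A is followed by if S if with FIRST {if}. Thus FOLLOW(A) = {bool, if, then}.
FOLLOW(H): in F::=G S H then, H is followed by then with FIRST {then}; in G::=if S bool H, the suffix after H is empty, so FOLLOW(H) ⊇ FOLLOW(G) = {bool, if, then}. Thus FOLLOW(H) = {bool, if, then}.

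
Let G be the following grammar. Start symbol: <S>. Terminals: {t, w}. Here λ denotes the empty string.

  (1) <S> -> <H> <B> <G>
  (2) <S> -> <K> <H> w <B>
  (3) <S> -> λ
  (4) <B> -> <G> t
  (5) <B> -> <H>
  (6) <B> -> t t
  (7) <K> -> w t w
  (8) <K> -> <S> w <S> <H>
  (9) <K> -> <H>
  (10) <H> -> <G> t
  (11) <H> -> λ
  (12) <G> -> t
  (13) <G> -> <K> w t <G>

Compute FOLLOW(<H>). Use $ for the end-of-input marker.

FIRST(<S>) = {λ, t, w}  (via <H> <B> <G>, <K> <H> w <B>)
FIRST(<B>) = {λ, t, w}  (via <G> t, <H>)
FIRST(<K>) = {λ, t, w}  (via <S> w <S> <H>, <H>)
FIRST(<G>) = {t, w}  (via <K> w t <G>)
FIRST(<H>) = {λ, t, w}  (via <G> t)
FOLLOW(<S>) includes $ since <S> is the start symbol.
FOLLOW(<K>): in <S>-><K> <H> w <B>, <K> is followed by <H> w <B> with FIRST {t, w}; in <G>-><K> w t <G>, <K> is followed by w t <G> with FIRST {w}. Thus FOLLOW(<K>) = {t, w}.
FOLLOW(<S>): in <K>-><S> w <S> <H> (occurrence 1), <S> is followed by w <S> <H> with FIRST {w}; in <K>-><S> w <S> <H> (occurrence 2), <S> is followed by <H> with FIRST {λ, t, w}; in <K>-><S> w <S> <H> (occurrence 2), the suffix after <S> is nullable, so FOLLOW(<S>) ⊇ FOLLOW(<K>) = {t, w}. Thus FOLLOW(<S>) = {$, t, w}.
FOLLOW(<B>): in <S>-><H> <B> <G>, <B> is followed by <G> with FIRST {t, w}; in <S>-><K> <H> w <B>, the suffix after <B> is empty, so FOLLOW(<B>) ⊇ FOLLOW(<S>) = {$, t, w}. Thus FOLLOW(<B>) = {$, t, w}.
FOLLOW(<H>): in <S>-><H> <B> <G>, <H> is followed by <B> <G> with FIRST {t, w}; in <S>-><K> <H> w <B>, <H> is followed by w <B> with FIRST {w}; in <B>-><H>, the suffix after <H> is empty, so FOLLOW(<H>) ⊇ FOLLOW(<B>) = {$, t, w}; in <K>-><S> w <S> <H>, the suffix after <H> is empty, so FOLLOW(<H>) ⊇ FOLLOW(<K>) = {t, w}; in <K>-><H>, the suffix after <H> is empty, so FOLLOW(<H>) ⊇ FOLLOW(<K>) = {t, w}. Thus FOLLOW(<H>) = {$, t, w}.
FOLLOW(<G>): in <S>-><H> <B> <G>, the suffix after <G> is empty, so FOLLOW(<G>) ⊇ FOLLOW(<S>) = {$, t, w}; in <B>-><G> t, <G> is followed by t with FIRST {t}; in <H>-><G> t, <G> is followed by t with FIRST {t}; in <G>-><K> w t <G>, the suffix after <G> is empty (adds nothing new). Thus FOLLOW(<G>) = {$, t, w}.

{$, t, w}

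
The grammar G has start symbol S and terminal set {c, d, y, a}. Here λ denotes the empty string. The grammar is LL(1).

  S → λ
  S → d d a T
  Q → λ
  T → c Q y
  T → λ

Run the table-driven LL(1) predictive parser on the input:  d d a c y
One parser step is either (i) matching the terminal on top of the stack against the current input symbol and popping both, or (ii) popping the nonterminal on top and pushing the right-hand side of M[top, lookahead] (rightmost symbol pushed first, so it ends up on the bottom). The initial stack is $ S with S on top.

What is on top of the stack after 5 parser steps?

c

     Stack      Input        Action
  1  $ S        d d a c y $  expand S → d d a T
  2  $ T a d d  d d a c y $  match d
  3  $ T a d    d a c y $    match d
  4  $ T a      a c y $      match a
  5  $ T        c y $        expand T → c Q y
Stack after step 5: $ y Q c (top = c).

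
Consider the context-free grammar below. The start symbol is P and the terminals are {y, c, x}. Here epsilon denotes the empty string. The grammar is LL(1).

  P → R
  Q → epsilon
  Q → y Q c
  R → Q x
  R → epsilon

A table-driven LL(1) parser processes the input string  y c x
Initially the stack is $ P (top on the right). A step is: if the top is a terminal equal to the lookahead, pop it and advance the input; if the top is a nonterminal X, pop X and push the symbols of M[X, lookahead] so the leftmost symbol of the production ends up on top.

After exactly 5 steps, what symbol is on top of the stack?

c

     Stack      Input    Action
  1  $ P        y c x $  expand P → R
  2  $ R        y c x $  expand R → Q x
  3  $ x Q      y c x $  expand Q → y Q c
  4  $ x c Q y  y c x $  match y
  5  $ x c Q    c x $    expand Q → epsilon
Stack after step 5: $ x c (top = c).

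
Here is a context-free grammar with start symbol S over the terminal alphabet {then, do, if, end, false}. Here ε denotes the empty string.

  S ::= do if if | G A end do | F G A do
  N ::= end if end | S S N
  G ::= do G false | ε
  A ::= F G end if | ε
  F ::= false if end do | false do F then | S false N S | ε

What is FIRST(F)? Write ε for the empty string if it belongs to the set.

FIRST(G): from G::=do G false we get {do}; from G::=ε we get {ε}. So FIRST(G) = {ε, do}.
FIRST(S): from S::=do if if we get {do}; from S::=G A end do we get {do, end, false}; from S::=F G A do we get {do, end, false}. So FIRST(S) = {do, end, false}.
FIRST(N): from N::=end if end we get {end}; from N::=S S N we get {do, end, false}. So FIRST(N) = {do, end, false}.
FIRST(F): from F::=false if end do we get {false}; from F::=false do F then we get {false}; from F::=S false N S we get {do, end, false}; from F::=ε we get {ε}. So FIRST(F) = {ε, do, end, false}.
FIRST(A): from A::=F G end if we get {do, end, false}; from A::=ε we get {ε}. So FIRST(A) = {ε, do, end, false}.

{ε, do, end, false}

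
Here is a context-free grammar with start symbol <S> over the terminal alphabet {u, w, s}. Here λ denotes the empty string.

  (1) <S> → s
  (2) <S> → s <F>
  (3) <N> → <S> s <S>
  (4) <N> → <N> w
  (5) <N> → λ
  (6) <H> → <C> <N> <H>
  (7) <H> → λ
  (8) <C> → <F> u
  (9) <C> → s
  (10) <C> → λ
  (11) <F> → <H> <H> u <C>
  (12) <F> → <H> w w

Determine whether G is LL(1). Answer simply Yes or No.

FIRST(<S>) = {s}
FIRST(<N>) = {λ, s, w}
FIRST(<H>) = {λ, s, u, w}
FIRST(<C>) = {λ, s, u, w}
FIRST(<F>) = {s, u, w}
FOLLOW(<S>) = {$, s, u, w}
FOLLOW(<N>) = {s, u, w}
FOLLOW(<H>) = {s, u, w}
FOLLOW(<C>) = {$, s, u, w}
FOLLOW(<F>) = {$, s, u, w}
Cell M[<C>, s] receives both <C> → <F> u and <C> → s and <C> → λ — the grammar is not LL(1).

No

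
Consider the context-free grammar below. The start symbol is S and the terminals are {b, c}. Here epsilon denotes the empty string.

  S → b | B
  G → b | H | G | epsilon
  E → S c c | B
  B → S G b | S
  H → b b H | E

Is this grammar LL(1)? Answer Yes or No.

No

FIRST(S) = {b}
FIRST(G) = {epsilon, b}
FIRST(E) = {b}
FIRST(B) = {b}
FIRST(H) = {b}
FOLLOW(S) = {$, b, c}
FOLLOW(G) = {b}
FOLLOW(E) = {b}
FOLLOW(B) = {$, b, c}
FOLLOW(H) = {b}
Cell M[B, b] receives both B → S G b and B → S — the grammar is not LL(1).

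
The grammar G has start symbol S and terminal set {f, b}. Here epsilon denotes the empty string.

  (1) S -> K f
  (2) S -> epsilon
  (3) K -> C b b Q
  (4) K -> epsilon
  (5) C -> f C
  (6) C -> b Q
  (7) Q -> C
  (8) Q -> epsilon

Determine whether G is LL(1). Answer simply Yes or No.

No

FIRST(S) = {epsilon, b, f}
FIRST(K) = {epsilon, b, f}
FIRST(C) = {b, f}
FIRST(Q) = {epsilon, b, f}
FOLLOW(S) = {$}
FOLLOW(K) = {f}
FOLLOW(C) = {b, f}
FOLLOW(Q) = {b, f}
Cell M[K, f] receives both K -> C b b Q and K -> epsilon — the grammar is not LL(1).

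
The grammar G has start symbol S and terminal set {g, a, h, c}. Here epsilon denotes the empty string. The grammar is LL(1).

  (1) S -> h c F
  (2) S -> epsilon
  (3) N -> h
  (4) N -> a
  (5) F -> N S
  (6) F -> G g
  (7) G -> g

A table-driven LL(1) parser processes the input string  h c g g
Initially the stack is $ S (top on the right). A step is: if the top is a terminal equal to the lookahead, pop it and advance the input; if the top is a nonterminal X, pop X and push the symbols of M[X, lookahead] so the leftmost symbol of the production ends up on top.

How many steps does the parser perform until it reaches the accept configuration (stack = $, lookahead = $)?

7

step 1: stack=$ S  input=h c g g $  — expand S -> h c F
step 2: stack=$ F c h  input=h c g g $  — match h
step 3: stack=$ F c  input=c g g $  — match c
step 4: stack=$ F  input=g g $  — expand F -> G g
step 5: stack=$ g G  input=g g $  — expand G -> g
step 6: stack=$ g g  input=g g $  — match g
step 7: stack=$ g  input=g $  — match g
Accept reached after 7 steps.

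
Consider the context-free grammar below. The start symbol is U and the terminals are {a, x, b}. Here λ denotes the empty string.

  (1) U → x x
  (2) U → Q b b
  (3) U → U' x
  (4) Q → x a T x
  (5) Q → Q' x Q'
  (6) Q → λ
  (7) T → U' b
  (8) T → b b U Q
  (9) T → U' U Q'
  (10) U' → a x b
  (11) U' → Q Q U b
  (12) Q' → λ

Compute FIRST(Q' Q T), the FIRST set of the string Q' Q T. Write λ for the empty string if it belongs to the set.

FIRST(Q'): from Q'→λ we get {λ}. So FIRST(Q') = {λ}.
FIRST(Q): from Q→x a T x we get {x}; from Q→Q' x Q' we get {x}; from Q→λ we get {λ}. So FIRST(Q) = {λ, x}.
FIRST(U): from U→x x we get {x}; from U→Q b b we get {b, x}; from U→U' x we get {a, b, x}. So FIRST(U) = {a, b, x}.
FIRST(U'): from U'→a x b we get {a}; from U'→Q Q U b we get {a, b, x}. So FIRST(U') = {a, b, x}.
FIRST(T): from T→U' b we get {a, b, x}; from T→b b U Q we get {b}; from T→U' U Q' we get {a, b, x}. So FIRST(T) = {a, b, x}.
FIRST(Q' Q T): take FIRST of each symbol in turn, carrying on past any symbol whose FIRST contains λ; result {a, b, x}.

{a, b, x}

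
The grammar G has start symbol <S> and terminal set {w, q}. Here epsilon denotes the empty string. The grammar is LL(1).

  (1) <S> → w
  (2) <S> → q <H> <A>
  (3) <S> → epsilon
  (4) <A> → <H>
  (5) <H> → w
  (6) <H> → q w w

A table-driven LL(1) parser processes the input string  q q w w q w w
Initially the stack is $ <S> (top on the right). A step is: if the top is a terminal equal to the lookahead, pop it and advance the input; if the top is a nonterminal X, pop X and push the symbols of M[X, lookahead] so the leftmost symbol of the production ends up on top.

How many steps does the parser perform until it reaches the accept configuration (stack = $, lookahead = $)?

step 1: stack=$ <S>  input=q q w w q w w $  — expand <S> → q <H> <A>
step 2: stack=$ <A> <H> q  input=q q w w q w w $  — match q
step 3: stack=$ <A> <H>  input=q w w q w w $  — expand <H> → q w w
step 4: stack=$ <A> w w q  input=q w w q w w $  — match q
step 5: stack=$ <A> w w  input=w w q w w $  — match w
step 6: stack=$ <A> w  input=w q w w $  — match w
step 7: stack=$ <A>  input=q w w $  — expand <A> → <H>
step 8: stack=$ <H>  input=q w w $  — expand <H> → q w w
step 9: stack=$ w w q  input=q w w $  — match q
step 10: stack=$ w w  input=w w $  — match w
step 11: stack=$ w  input=w $  — match w
Accept reached after 11 steps.

11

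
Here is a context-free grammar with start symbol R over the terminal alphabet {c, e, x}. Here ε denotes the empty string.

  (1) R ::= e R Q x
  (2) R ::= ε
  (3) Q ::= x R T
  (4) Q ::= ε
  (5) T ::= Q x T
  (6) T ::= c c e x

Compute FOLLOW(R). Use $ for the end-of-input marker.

FIRST(R): from R::=e R Q x we get {e}; from R::=ε we get {ε}. So FIRST(R) = {ε, e}.
FIRST(Q): from Q::=x R T we get {x}; from Q::=ε we get {ε}. So FIRST(Q) = {ε, x}.
FIRST(T): from T::=Q x T we get {x}; from T::=c c e x we get {c}. So FIRST(T) = {c, x}.
FOLLOW(R) includes $ since R is the start symbol.
FOLLOW(R): in R::=e R Q x, R is followed by Q x with FIRST {x}; in Q::=x R T, R is followed by T with FIRST {c, x}. Thus FOLLOW(R) = {$, c, x}.
FOLLOW(Q): in R::=e R Q x, Q is followed by x with FIRST {x}; in T::=Q x T, Q is followed by x T with FIRST {x}. Thus FOLLOW(Q) = {x}.
FOLLOW(T): in Q::=x R T, the suffix after T is empty, so FOLLOW(T) ⊇ FOLLOW(Q) = {x}; in T::=Q x T, the suffix after T is empty (adds nothing new). Thus FOLLOW(T) = {x}.

{$, c, x}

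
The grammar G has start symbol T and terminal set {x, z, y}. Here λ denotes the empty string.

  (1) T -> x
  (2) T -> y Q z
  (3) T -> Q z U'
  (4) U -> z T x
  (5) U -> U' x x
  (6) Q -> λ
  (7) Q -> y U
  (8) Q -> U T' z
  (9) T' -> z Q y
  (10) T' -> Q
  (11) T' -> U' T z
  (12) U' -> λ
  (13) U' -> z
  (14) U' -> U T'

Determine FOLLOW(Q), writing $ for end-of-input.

FIRST(T) = {x, y, z}  (via Q z U')
FIRST(U) = {x, z}  (via U' x x)
FIRST(Q) = {λ, x, y, z}  (via U T' z)
FIRST(U') = {λ, x, z}  (via U T')
FIRST(T') = {λ, x, y, z}  (via Q, U' T z)
FOLLOW(T) includes $ since T is the start symbol.
FOLLOW(T): in U->z T x, T is followed by x with FIRST {x}; in T'->U' T z, T is followed by z with FIRST {z}. Thus FOLLOW(T) = {$, x, z}.
FOLLOW(U'): in T->Q z U', the suffix after U' is empty, so FOLLOW(U') ⊇ FOLLOW(T) = {$, x, z}; in U->U' x x, U' is followed by x x with FIRST {x}; in T'->U' T z, U' is followed by T z with FIRST {x, y, z}. Thus FOLLOW(U') = {$, x, y, z}.
FOLLOW(T'): in Q->U T' z, T' is followed by z with FIRST {z}; in U'->U T', the suffix after T' is empty, so FOLLOW(T') ⊇ FOLLOW(U') = {$, x, y, z}. Thus FOLLOW(T') = {$, x, y, z}.
FOLLOW(Q): in T->y Q z, Q is followed by z with FIRST {z}; in T->Q z U', Q is followed by z U' with FIRST {z}; in T'->z Q y, Q is followed by y with FIRST {y}; in T'->Q, the suffix after Q is empty, so FOLLOW(Q) ⊇ FOLLOW(T') = {$, x, y, z}. Thus FOLLOW(Q) = {$, x, y, z}.
FOLLOW(U): in Q->y U, the suffix after U is empty, so FOLLOW(U) ⊇ FOLLOW(Q) = {$, x, y, z}; in Q->U T' z, U is followed by T' z with FIRST {x, y, z}; in U'->U T', U is followed by T' with FIRST {λ, x, y, z}; in U'->U T', the suffix after U is nullable, so FOLLOW(U) ⊇ FOLLOW(U') = {$, x, y, z}. Thus FOLLOW(U) = {$, x, y, z}.

{$, x, y, z}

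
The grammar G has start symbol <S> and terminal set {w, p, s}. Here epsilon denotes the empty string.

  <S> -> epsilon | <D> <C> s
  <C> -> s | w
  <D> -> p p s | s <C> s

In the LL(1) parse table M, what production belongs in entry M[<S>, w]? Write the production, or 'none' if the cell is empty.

FIRST(<C>): from <C>->s we get {s}; from <C>->w we get {w}. So FIRST(<C>) = {s, w}.
FIRST(<D>): from <D>->p p s we get {p}; from <D>->s <C> s we get {s}. So FIRST(<D>) = {p, s}.
FIRST(<S>): from <S>->epsilon we get {epsilon}; from <S>-><D> <C> s we get {p, s}. So FIRST(<S>) = {epsilon, p, s}.
FOLLOW(<S>) includes $ since <S> is the start symbol.
FOLLOW(<S>): <S> appears on no right-hand side. Thus FOLLOW(<S>) = {$}.
For <S> -> epsilon: FIRST(epsilon) = {epsilon}, so it goes in M[<S>, t] for t ∈ {}; since epsilon ∈ FIRST, also for every t ∈ FOLLOW(<S>) = {$}.
For <S> -> <D> <C> s: FIRST(<D> <C> s) = {p, s}, so it goes in M[<S>, t] for t ∈ {p, s}.
None of these place a production in M[<S>, w].

none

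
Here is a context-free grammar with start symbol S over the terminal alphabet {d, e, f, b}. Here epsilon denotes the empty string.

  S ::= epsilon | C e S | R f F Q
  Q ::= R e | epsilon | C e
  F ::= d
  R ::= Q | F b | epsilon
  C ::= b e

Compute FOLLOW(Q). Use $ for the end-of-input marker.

{$, e, f}

FIRST(F) = {d}
FIRST(C) = {b}
FIRST(S) = {epsilon, b, d, e, f}  (via C e S, R f F Q)
FIRST(Q) = {epsilon, b, d, e}  (via R e, C e)
FIRST(R) = {epsilon, b, d, e}  (via Q, F b)
FOLLOW(S) includes $ since S is the start symbol.
FOLLOW(S): in S::=C e S, the suffix after S is empty (adds nothing new). Thus FOLLOW(S) = {$}.
FOLLOW(F): in S::=R f F Q, F is followed by Q with FIRST {epsilon, b, d, e}; in S::=R f F Q, the suffix after F is nullable, so FOLLOW(F) ⊇ FOLLOW(S) = {$}; in R::=F b, F is followed by b with FIRST {b}. Thus FOLLOW(F) = {$, b, d, e}.
FOLLOW(R): in S::=R f F Q, R is followed by f F Q with FIRST {f}; in Q::=R e, R is followed by e with FIRST {e}. Thus FOLLOW(R) = {e, f}.
FOLLOW(Q): in S::=R f F Q, the suffix after Q is empty, so FOLLOW(Q) ⊇ FOLLOW(S) = {$}; in R::=Q, the suffix after Q is empty, so FOLLOW(Q) ⊇ FOLLOW(R) = {e, f}. Thus FOLLOW(Q) = {$, e, f}.
FOLLOW(C): in S::=C e S, C is followed by e S with FIRST {e}; in Q::=C e, C is followed by e with FIRST {e}. Thus FOLLOW(C) = {e}.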